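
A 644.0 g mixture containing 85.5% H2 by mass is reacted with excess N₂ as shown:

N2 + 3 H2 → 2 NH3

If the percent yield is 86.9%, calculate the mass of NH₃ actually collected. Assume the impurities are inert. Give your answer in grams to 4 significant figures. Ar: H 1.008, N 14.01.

2695 g

Pure H2 available = 644.0 g × 0.855 = 550.62 g.
M(H2) = 2(1.008) = 2.016 g/mol.
M(NH3) = 14.01 + 3(1.008) = 17.034 g/mol.
n(H2) = 550.62 g / 2.016 g/mol = 273.12 mol.
From the equation the H2:NH3 mole ratio is 3:2, so n(NH3) = 273.12 × 2/3 = 182.08 mol.
Mass of NH3 = 182.08 mol × 17.034 g/mol = 3101.6 g.
Actual mass collected = 3101.6 g × 0.869 = 2695.3 g.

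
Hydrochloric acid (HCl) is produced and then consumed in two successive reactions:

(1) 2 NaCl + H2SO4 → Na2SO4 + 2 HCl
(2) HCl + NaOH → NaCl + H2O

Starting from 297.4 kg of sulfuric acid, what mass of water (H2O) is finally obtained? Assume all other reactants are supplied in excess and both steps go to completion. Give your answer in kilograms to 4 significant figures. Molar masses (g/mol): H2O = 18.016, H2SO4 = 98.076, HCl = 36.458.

297.4 kg = 297400 g.
n(H2SO4) = 297400 / 98.076 = 3032.3 mol.
Step 1 gives a 1:2 ratio of H2SO4 to HCl, so n(HCl) = 6064.7 mol.
In step 2 the HCl:H2O ratio is 1:1, so n(H2O) = 6064.7 mol.
Mass of H2O = 6064.7 × 18.016 = 109260 g = 109.3 kg.

109.3 kg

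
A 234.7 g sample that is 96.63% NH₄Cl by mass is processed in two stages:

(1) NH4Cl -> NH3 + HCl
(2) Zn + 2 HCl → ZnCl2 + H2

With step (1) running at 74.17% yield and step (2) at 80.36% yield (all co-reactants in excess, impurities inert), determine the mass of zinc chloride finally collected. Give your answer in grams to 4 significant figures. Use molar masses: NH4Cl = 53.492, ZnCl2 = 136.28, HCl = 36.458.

172.2 g

Pure NH4Cl = 234.7 × 0.9663 = 226.79 g.
n(NH4Cl) = 226.79 / 53.492 = 4.2397 mol.
Step 1 (NH4Cl:HCl = 1:1): theoretical n(HCl) = 4.2397 mol; at 74.17% yield, n(HCl) = 3.1446 mol.
Step 2 (HCl:ZnCl2 = 2:1): theoretical n(ZnCl2) = 1.5723 mol, so theoretical mass = 1.5723 × 136.28 = 214.27 g.
At 80.36% yield, actual mass of ZnCl2 = 214.27 × 0.8036 = 172.19 g.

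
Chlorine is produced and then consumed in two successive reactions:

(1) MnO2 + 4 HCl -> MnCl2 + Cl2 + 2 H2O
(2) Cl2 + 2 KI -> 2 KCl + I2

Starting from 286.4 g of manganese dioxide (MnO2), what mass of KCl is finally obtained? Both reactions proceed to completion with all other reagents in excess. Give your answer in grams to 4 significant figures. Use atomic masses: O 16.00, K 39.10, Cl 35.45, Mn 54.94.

M(MnO2) = 54.94 + 2(16.00) = 86.94 g/mol.
M(KCl) = 39.10 + 35.45 = 74.55 g/mol.
n(MnO2) = 286.40 / 86.94 = 3.2942 mol.
Step 1 gives a 1:1 ratio of MnO2 to Cl2, so n(Cl2) = 3.2942 mol.
In step 2 the Cl2:KCl ratio is 1:2, so n(KCl) = 6.5885 mol.
Mass of KCl = 6.5885 × 74.55 = 491.17 g.

491.2 g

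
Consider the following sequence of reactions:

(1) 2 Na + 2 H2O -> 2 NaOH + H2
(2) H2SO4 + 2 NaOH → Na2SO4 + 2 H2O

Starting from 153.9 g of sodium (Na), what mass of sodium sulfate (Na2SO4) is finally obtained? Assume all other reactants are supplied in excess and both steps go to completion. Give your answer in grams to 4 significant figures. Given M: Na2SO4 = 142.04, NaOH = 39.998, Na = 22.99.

475.4 g

n(Na) = 153.90 / 22.99 = 6.6942 mol.
Step 1 gives a 2:2 ratio of Na to NaOH, so n(NaOH) = 6.6942 mol.
In step 2 the NaOH:Na2SO4 ratio is 2:1, so n(Na2SO4) = 3.3471 mol.
Mass of Na2SO4 = 3.3471 × 142.04 = 475.42 g.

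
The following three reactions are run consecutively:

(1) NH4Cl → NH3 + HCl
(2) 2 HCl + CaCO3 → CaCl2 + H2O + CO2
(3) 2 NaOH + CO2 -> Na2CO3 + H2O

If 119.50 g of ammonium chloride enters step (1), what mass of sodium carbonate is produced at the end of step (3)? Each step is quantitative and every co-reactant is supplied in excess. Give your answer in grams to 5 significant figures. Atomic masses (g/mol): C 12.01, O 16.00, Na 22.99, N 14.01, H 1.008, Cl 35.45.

118.39 g

M(NH4Cl) = 14.01 + 4(1.008) + 35.45 = 53.492 g/mol.
M(Na2CO3) = 2(22.99) + 12.01 + 3(16.00) = 105.99 g/mol.
n(NH4Cl) = 119.50 / 53.492 = 2.23398 mol.
Reaction (1): NH4Cl→HCl ratio 1:1 ⇒ n(HCl) = 2.23398 mol.
Reaction (2): HCl→CO2 ratio 2:1 ⇒ n(CO2) = 1.11699 mol.
Reaction (3): CO2→Na2CO3 ratio 1:1 ⇒ n(Na2CO3) = 1.11699 mol.
Mass of Na2CO3 = 1.11699 × 105.99 = 118.390 g.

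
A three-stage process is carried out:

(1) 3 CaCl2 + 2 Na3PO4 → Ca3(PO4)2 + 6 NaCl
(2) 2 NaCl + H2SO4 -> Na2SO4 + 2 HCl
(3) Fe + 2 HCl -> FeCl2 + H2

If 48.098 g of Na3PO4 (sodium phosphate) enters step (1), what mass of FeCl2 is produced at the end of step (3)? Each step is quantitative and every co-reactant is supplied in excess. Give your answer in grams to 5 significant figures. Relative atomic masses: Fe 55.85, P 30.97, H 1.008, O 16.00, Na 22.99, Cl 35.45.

55.780 g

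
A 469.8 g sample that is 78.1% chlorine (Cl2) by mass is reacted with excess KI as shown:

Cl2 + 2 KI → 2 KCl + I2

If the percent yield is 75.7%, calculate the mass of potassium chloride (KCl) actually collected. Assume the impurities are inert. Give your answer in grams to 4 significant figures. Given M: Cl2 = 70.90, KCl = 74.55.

584.1 g

Pure Cl2 available = 469.8 g × 0.781 = 366.91 g.
n(Cl2) = 366.91 g / 70.90 g/mol = 5.1751 mol.
From the equation the Cl2:KCl mole ratio is 1:2, so n(KCl) = 5.1751 × 2/1 = 10.350 mol.
Mass of KCl = 10.350 mol × 74.55 g/mol = 771.61 g.
Actual mass collected = 771.61 g × 0.757 = 584.11 g.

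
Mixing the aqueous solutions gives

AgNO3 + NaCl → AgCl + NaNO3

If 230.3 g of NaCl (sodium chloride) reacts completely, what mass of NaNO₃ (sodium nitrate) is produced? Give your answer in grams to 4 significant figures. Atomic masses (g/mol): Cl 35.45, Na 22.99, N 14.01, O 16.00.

M(NaCl) = 22.99 + 35.45 = 58.44 g/mol.
M(NaNO3) = 22.99 + 14.01 + 3(16.00) = 85.00 g/mol.
n(NaCl) = 230.30 g / 58.44 g/mol = 3.9408 mol.
From the equation the NaCl:NaNO3 mole ratio is 1:1, so n(NaNO3) = 3.9408 × 1/1 = 3.9408 mol.
Mass of NaNO3 = 3.9408 mol × 85.00 g/mol = 334.97 g.

335.0 g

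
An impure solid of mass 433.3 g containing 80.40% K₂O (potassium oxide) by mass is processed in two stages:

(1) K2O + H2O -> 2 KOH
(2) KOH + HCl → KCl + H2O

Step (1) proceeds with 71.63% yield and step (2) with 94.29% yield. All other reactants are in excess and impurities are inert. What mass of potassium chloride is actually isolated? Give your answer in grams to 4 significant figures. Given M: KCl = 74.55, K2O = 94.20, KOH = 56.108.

372.4 g

Pure K2O = 433.3 × 0.8040 = 348.37 g.
n(K2O) = 348.37 / 94.20 = 3.6982 mol.
Step 1 (K2O:KOH = 1:2): theoretical n(KOH) = 7.3965 mol; at 71.63% yield, n(KOH) = 5.2981 mol.
Step 2 (KOH:KCl = 1:1): theoretical n(KCl) = 5.2981 mol, so theoretical mass = 5.2981 × 74.55 = 394.97 g.
At 94.29% yield, actual mass of KCl = 394.97 × 0.9429 = 372.42 g.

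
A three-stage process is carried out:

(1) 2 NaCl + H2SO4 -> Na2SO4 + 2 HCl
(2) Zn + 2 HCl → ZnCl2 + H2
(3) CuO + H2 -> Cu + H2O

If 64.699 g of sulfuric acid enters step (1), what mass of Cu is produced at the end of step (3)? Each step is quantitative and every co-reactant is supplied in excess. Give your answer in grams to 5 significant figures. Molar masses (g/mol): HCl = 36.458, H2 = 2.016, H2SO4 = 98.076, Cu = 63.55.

n(H2SO4) = 64.699 / 98.076 = 0.659682 mol.
Reaction (1): H2SO4→HCl ratio 1:2 ⇒ n(HCl) = 1.31936 mol.
Reaction (2): HCl→H2 ratio 2:1 ⇒ n(H2) = 0.659682 mol.
Reaction (3): H2→Cu ratio 1:1 ⇒ n(Cu) = 0.659682 mol.
Mass of Cu = 0.659682 × 63.55 = 41.9228 g.

41.923 g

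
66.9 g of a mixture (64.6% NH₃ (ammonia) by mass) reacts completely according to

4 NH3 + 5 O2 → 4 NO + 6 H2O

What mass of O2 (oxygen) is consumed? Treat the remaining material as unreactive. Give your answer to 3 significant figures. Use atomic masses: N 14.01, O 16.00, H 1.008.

Mass of pure NH3 = 66.9 g × 0.646 = 43.22 g.
M(NH3) = 14.01 + 3(1.008) = 17.034 g/mol.
M(O2) = 2(16.00) = 32.00 g/mol.
n(NH3) = 43.22 g / 17.034 g/mol = 2.537 mol.
From the equation the NH3:O2 mole ratio is 4:5, so n(O2) = 2.537 × 5/4 = 3.171 mol.
Mass of O2 = 3.171 mol × 32.00 g/mol = 101.5 g.

101 g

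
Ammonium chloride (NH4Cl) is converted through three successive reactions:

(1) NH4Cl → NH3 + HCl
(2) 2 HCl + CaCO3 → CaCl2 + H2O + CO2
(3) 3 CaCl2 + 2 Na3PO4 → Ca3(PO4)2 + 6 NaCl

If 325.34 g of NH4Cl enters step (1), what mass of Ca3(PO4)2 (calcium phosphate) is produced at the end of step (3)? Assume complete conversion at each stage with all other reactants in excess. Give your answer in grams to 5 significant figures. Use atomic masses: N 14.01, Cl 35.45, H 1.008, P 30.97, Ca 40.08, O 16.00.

M(NH4Cl) = 14.01 + 4(1.008) + 35.45 = 53.492 g/mol.
M(Ca3(PO4)2) = 3(40.08) + 2(30.97) + 8(16.00) = 310.18 g/mol.
n(NH4Cl) = 325.34 / 53.492 = 6.08203 mol.
Reaction (1): NH4Cl→HCl ratio 1:1 ⇒ n(HCl) = 6.08203 mol.
Reaction (2): HCl→CaCl2 ratio 2:1 ⇒ n(CaCl2) = 3.04102 mol.
Reaction (3): CaCl2→Ca3(PO4)2 ratio 3:1 ⇒ n(Ca3(PO4)2) = 1.01367 mol.
Mass of Ca3(PO4)2 = 1.01367 × 310.18 = 314.421 g.

314.42 g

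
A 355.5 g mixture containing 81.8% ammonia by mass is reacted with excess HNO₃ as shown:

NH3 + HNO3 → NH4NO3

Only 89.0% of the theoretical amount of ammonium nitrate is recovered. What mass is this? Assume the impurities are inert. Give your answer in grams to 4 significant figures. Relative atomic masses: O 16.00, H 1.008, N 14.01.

1216 g

Pure NH3 available = 355.5 g × 0.818 = 290.80 g.
M(NH3) = 14.01 + 3(1.008) = 17.034 g/mol.
M(NH4NO3) = 2(14.01) + 4(1.008) + 3(16.00) = 80.052 g/mol.
n(NH3) = 290.80 g / 17.034 g/mol = 17.072 mol.
From the equation the NH3:NH4NO3 mole ratio is 1:1, so n(NH4NO3) = 17.072 × 1/1 = 17.072 mol.
Mass of NH4NO3 = 17.072 mol × 80.052 g/mol = 1366.6 g.
Actual mass collected = 1366.6 g × 0.890 = 1216.3 g.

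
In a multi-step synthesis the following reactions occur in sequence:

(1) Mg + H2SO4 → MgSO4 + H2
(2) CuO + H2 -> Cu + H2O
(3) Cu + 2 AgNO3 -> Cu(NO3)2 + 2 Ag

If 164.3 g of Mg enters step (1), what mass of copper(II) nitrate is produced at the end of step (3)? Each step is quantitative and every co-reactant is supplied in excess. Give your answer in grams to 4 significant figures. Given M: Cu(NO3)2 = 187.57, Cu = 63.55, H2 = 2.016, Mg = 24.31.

n(Mg) = 164.3 / 24.31 = 6.7585 mol.
Reaction (1): Mg→H2 ratio 1:1 ⇒ n(H2) = 6.7585 mol.
Reaction (2): H2→Cu ratio 1:1 ⇒ n(Cu) = 6.7585 mol.
Reaction (3): Cu→Cu(NO3)2 ratio 1:1 ⇒ n(Cu(NO3)2) = 6.7585 mol.
Mass of Cu(NO3)2 = 6.7585 × 187.57 = 1267.7 g.

1268 g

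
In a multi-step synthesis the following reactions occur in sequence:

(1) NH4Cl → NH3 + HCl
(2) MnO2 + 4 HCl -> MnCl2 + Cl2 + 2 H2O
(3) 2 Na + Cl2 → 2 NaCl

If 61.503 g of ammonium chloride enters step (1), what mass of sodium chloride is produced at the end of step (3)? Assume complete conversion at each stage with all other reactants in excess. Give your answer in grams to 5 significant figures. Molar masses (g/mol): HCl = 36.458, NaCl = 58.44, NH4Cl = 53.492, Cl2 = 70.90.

n(NH4Cl) = 61.503 / 53.492 = 1.14976 mol.
Reaction (1): NH4Cl→HCl ratio 1:1 ⇒ n(HCl) = 1.14976 mol.
Reaction (2): HCl→Cl2 ratio 4:1 ⇒ n(Cl2) = 0.287440 mol.
Reaction (3): Cl2→NaCl ratio 1:2 ⇒ n(NaCl) = 0.574880 mol.
Mass of NaCl = 0.574880 × 58.44 = 33.5960 g.

33.596 g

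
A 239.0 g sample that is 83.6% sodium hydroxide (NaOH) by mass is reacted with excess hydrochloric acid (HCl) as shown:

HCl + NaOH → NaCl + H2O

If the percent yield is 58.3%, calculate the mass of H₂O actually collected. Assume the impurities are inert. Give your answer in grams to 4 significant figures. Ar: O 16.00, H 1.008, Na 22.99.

Pure NaOH available = 239.0 g × 0.836 = 199.80 g.
M(NaOH) = 22.99 + 16.00 + 1.008 = 39.998 g/mol.
M(H2O) = 2(1.008) + 16.00 = 18.016 g/mol.
n(NaOH) = 199.80 g / 39.998 g/mol = 4.9953 mol.
From the equation the NaOH:H2O mole ratio is 1:1, so n(H2O) = 4.9953 × 1/1 = 4.9953 mol.
Mass of H2O = 4.9953 mol × 18.016 g/mol = 89.996 g.
Actual mass collected = 89.996 g × 0.583 = 52.468 g.

52.47 g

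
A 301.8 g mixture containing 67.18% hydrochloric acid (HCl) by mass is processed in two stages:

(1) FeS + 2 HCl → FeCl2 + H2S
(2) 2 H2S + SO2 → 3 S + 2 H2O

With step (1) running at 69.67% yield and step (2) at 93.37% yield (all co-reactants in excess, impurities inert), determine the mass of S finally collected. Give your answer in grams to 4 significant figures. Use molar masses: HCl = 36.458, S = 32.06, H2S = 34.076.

Pure HCl = 301.8 × 0.6718 = 202.75 g.
n(HCl) = 202.75 / 36.458 = 5.5612 mol.
Step 1 (HCl:H2S = 2:1): theoretical n(H2S) = 2.7806 mol; at 69.67% yield, n(H2S) = 1.9372 mol.
Step 2 (H2S:S = 2:3): theoretical n(S) = 2.9059 mol, so theoretical mass = 2.9059 × 32.06 = 93.162 g.
At 93.37% yield, actual mass of S = 93.162 × 0.9337 = 86.985 g.

86.98 g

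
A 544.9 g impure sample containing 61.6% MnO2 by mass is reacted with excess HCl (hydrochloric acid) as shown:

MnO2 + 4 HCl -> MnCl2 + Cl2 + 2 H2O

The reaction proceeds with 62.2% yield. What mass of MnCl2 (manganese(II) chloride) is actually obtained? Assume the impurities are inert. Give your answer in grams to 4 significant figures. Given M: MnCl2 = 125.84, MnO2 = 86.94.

Pure MnO2 available = 544.9 g × 0.616 = 335.66 g.
n(MnO2) = 335.66 g / 86.94 g/mol = 3.8608 mol.
From the equation the MnO2:MnCl2 mole ratio is 1:1, so n(MnCl2) = 3.8608 × 1/1 = 3.8608 mol.
Mass of MnCl2 = 3.8608 mol × 125.84 g/mol = 485.84 g.
Actual mass collected = 485.84 g × 0.622 = 302.19 g.

302.2 g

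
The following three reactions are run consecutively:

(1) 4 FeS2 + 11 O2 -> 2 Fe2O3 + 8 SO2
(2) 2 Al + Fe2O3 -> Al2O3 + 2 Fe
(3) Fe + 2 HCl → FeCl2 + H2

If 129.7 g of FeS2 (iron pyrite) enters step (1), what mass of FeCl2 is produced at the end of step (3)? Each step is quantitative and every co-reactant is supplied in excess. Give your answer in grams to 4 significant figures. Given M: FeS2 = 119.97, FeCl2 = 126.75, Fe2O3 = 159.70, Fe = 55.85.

137.0 g

n(FeS2) = 129.7 / 119.97 = 1.0811 mol.
Reaction (1): FeS2→Fe2O3 ratio 4:2 ⇒ n(Fe2O3) = 0.54055 mol.
Reaction (2): Fe2O3→Fe ratio 1:2 ⇒ n(Fe) = 1.0811 mol.
Reaction (3): Fe→FeCl2 ratio 1:1 ⇒ n(FeCl2) = 1.0811 mol.
Mass of FeCl2 = 1.0811 × 126.75 = 137.03 g.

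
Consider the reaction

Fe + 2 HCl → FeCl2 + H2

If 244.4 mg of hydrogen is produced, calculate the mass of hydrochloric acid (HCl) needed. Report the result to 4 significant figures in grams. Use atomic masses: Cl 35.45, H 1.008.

M(H2) = 2(1.008) = 2.016 g/mol.
M(HCl) = 1.008 + 35.45 = 36.458 g/mol.
Convert: 244.4 mg = 0.24440 g.
n(H2) = 0.24440 g / 2.016 g/mol = 0.12123 mol.
From the equation the H2:HCl mole ratio is 1:2, so n(HCl) = 0.12123 × 2/1 = 0.24246 mol.
Mass of HCl = 0.24246 mol × 36.458 g/mol = 8.8396 g.

8.840 g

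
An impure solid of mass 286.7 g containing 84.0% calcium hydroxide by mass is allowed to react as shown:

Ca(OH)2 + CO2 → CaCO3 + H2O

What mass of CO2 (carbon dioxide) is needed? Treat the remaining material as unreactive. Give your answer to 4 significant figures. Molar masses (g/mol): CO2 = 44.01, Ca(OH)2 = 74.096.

143.0 g

Mass of pure Ca(OH)2 = 286.7 g × 0.840 = 240.83 g.
n(Ca(OH)2) = 240.83 g / 74.096 g/mol = 3.2502 mol.
From the equation the Ca(OH)2:CO2 mole ratio is 1:1, so n(CO2) = 3.2502 × 1/1 = 3.2502 mol.
Mass of CO2 = 3.2502 mol × 44.01 g/mol = 143.04 g.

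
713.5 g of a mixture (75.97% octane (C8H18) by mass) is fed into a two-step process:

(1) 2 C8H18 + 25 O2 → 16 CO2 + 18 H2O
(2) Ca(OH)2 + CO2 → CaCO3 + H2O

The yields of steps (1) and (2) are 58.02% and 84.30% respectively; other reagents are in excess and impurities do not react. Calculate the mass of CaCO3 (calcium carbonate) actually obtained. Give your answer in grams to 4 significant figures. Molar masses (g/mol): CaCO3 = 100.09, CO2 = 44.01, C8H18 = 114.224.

Pure C8H18 = 713.5 × 0.7597 = 542.05 g.
n(C8H18) = 542.05 / 114.224 = 4.7455 mol.
Step 1 (C8H18:CO2 = 2:16): theoretical n(CO2) = 37.964 mol; at 58.02% yield, n(CO2) = 22.027 mol.
Step 2 (CO2:CaCO3 = 1:1): theoretical n(CaCO3) = 22.027 mol, so theoretical mass = 22.027 × 100.09 = 2204.6 g.
At 84.30% yield, actual mass of CaCO3 = 2204.6 × 0.8430 = 1858.5 g.

1859 g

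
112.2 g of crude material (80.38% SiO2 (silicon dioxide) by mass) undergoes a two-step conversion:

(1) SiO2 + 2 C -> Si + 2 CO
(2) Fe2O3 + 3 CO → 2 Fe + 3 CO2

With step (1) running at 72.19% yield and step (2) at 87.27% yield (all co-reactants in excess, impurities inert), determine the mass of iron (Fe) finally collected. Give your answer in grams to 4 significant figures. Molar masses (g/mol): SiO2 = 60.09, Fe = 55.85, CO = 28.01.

Pure SiO2 = 112.2 × 0.8038 = 90.186 g.
n(SiO2) = 90.186 / 60.09 = 1.5009 mol.
Step 1 (SiO2:CO = 1:2): theoretical n(CO) = 3.0017 mol; at 72.19% yield, n(CO) = 2.1669 mol.
Step 2 (CO:Fe = 3:2): theoretical n(Fe) = 1.4446 mol, so theoretical mass = 1.4446 × 55.85 = 80.682 g.
At 87.27% yield, actual mass of Fe = 80.682 × 0.8727 = 70.411 g.

70.41 g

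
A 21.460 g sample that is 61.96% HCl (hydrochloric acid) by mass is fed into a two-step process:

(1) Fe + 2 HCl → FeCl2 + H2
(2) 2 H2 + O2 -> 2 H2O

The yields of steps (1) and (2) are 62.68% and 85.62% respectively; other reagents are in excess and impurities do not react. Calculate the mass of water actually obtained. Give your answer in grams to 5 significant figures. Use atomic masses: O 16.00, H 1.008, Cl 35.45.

1.7631 g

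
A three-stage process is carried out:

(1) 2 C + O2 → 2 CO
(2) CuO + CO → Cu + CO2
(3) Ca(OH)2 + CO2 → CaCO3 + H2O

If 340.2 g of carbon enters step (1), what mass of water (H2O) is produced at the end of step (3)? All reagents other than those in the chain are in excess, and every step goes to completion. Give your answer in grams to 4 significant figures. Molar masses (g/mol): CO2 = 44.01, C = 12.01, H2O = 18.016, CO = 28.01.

n(C) = 340.2 / 12.01 = 28.326 mol.
Reaction (1): C→CO ratio 2:2 ⇒ n(CO) = 28.326 mol.
Reaction (2): CO→CO2 ratio 1:1 ⇒ n(CO2) = 28.326 mol.
Reaction (3): CO2→H2O ratio 1:1 ⇒ n(H2O) = 28.326 mol.
Mass of H2O = 28.326 × 18.016 = 510.33 g.

510.3 g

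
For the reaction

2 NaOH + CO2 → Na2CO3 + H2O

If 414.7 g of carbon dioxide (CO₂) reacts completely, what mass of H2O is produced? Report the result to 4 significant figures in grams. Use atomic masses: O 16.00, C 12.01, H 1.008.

169.8 g

M(CO2) = 12.01 + 2(16.00) = 44.01 g/mol.
M(H2O) = 2(1.008) + 16.00 = 18.016 g/mol.
n(CO2) = 414.70 g / 44.01 g/mol = 9.4229 mol.
From the equation the CO2:H2O mole ratio is 1:1, so n(H2O) = 9.4229 × 1/1 = 9.4229 mol.
Mass of H2O = 9.4229 mol × 18.016 g/mol = 169.76 g.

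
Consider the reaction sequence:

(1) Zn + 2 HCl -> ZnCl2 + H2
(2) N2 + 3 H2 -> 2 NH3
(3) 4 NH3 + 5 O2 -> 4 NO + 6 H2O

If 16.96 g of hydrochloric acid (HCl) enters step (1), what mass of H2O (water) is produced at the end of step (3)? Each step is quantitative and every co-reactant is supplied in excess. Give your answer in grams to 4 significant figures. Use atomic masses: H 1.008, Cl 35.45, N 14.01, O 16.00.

4.190 g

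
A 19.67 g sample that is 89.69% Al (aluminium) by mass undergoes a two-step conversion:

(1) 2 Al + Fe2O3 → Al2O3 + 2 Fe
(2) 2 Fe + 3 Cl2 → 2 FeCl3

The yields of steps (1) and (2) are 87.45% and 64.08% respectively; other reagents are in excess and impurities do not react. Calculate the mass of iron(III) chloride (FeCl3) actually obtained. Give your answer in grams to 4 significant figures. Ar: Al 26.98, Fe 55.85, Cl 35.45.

Pure Al = 19.67 × 0.8969 = 17.642 g.
M(Al) = 26.98 g/mol.
M(FeCl3) = 55.85 + 3(35.45) = 162.20 g/mol.
n(Al) = 17.642 / 26.98 = 0.65389 mol.
Step 1 (Al:Fe = 2:2): theoretical n(Fe) = 0.65389 mol; at 87.45% yield, n(Fe) = 0.57183 mol.
Step 2 (Fe:FeCl3 = 2:2): theoretical n(FeCl3) = 0.57183 mol, so theoretical mass = 0.57183 × 162.20 = 92.751 g.
At 64.08% yield, actual mass of FeCl3 = 92.751 × 0.6408 = 59.435 g.

59.43 g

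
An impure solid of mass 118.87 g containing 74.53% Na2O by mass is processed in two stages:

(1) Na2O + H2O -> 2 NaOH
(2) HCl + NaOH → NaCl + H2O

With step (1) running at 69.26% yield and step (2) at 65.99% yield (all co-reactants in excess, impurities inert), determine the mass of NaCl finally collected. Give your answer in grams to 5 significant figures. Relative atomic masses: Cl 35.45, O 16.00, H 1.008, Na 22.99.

Pure Na2O = 118.87 × 0.7453 = 88.5938 g.
M(Na2O) = 2(22.99) + 16.00 = 61.98 g/mol.
M(NaCl) = 22.99 + 35.45 = 58.44 g/mol.
n(Na2O) = 88.5938 / 61.98 = 1.42939 mol.
Step 1 (Na2O:NaOH = 1:2): theoretical n(NaOH) = 2.85879 mol; at 69.26% yield, n(NaOH) = 1.98000 mol.
Step 2 (NaOH:NaCl = 1:1): theoretical n(NaCl) = 1.98000 mol, so theoretical mass = 1.98000 × 58.44 = 115.711 g.
At 65.99% yield, actual mass of NaCl = 115.711 × 0.6599 = 76.3577 g.

76.358 g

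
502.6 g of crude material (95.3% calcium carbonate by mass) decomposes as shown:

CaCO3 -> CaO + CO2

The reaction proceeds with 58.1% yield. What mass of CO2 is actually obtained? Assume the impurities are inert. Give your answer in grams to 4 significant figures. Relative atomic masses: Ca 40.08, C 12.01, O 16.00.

Pure CaCO3 available = 502.6 g × 0.953 = 478.98 g.
M(CaCO3) = 40.08 + 12.01 + 3(16.00) = 100.09 g/mol.
M(CO2) = 12.01 + 2(16.00) = 44.01 g/mol.
n(CaCO3) = 478.98 g / 100.09 g/mol = 4.7855 mol.
From the equation the CaCO3:CO2 mole ratio is 1:1, so n(CO2) = 4.7855 × 1/1 = 4.7855 mol.
Mass of CO2 = 4.7855 mol × 44.01 g/mol = 210.61 g.
Actual mass collected = 210.61 g × 0.581 = 122.36 g.

122.4 g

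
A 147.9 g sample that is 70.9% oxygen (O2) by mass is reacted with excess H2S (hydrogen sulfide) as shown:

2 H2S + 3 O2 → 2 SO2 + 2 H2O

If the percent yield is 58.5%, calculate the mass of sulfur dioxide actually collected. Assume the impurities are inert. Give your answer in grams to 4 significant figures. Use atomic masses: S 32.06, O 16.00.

Pure O2 available = 147.9 g × 0.709 = 104.86 g.
M(O2) = 2(16.00) = 32.00 g/mol.
M(SO2) = 32.06 + 2(16.00) = 64.06 g/mol.
n(O2) = 104.86 g / 32.00 g/mol = 3.2769 mol.
From the equation the O2:SO2 mole ratio is 3:2, so n(SO2) = 3.2769 × 2/3 = 2.1846 mol.
Mass of SO2 = 2.1846 mol × 64.06 g/mol = 139.95 g.
Actual mass collected = 139.95 g × 0.585 = 81.868 g.

81.87 g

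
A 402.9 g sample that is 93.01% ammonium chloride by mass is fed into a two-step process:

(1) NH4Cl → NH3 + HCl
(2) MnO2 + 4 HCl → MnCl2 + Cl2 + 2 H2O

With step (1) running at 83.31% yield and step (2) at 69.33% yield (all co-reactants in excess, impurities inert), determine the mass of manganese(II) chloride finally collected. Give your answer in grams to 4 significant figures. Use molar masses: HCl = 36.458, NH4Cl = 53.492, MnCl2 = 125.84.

127.3 g

Pure NH4Cl = 402.9 × 0.9301 = 374.74 g.
n(NH4Cl) = 374.74 / 53.492 = 7.0055 mol.
Step 1 (NH4Cl:HCl = 1:1): theoretical n(HCl) = 7.0055 mol; at 83.31% yield, n(HCl) = 5.8363 mol.
Step 2 (HCl:MnCl2 = 4:1): theoretical n(MnCl2) = 1.4591 mol, so theoretical mass = 1.4591 × 125.84 = 183.61 g.
At 69.33% yield, actual mass of MnCl2 = 183.61 × 0.6933 = 127.30 g.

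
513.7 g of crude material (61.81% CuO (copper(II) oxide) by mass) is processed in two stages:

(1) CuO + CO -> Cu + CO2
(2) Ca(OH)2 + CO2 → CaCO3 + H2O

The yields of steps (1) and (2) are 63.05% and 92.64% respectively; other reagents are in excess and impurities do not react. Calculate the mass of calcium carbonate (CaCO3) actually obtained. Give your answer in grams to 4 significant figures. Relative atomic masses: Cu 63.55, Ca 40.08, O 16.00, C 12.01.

233.3 g

Pure CuO = 513.7 × 0.6181 = 317.52 g.
M(CuO) = 63.55 + 16.00 = 79.55 g/mol.
M(CaCO3) = 40.08 + 12.01 + 3(16.00) = 100.09 g/mol.
n(CuO) = 317.52 / 79.55 = 3.9914 mol.
Step 1 (CuO:CO2 = 1:1): theoretical n(CO2) = 3.9914 mol; at 63.05% yield, n(CO2) = 2.5166 mol.
Step 2 (CO2:CaCO3 = 1:1): theoretical n(CaCO3) = 2.5166 mol, so theoretical mass = 2.5166 × 100.09 = 251.89 g.
At 92.64% yield, actual mass of CaCO3 = 251.89 × 0.9264 = 233.35 g.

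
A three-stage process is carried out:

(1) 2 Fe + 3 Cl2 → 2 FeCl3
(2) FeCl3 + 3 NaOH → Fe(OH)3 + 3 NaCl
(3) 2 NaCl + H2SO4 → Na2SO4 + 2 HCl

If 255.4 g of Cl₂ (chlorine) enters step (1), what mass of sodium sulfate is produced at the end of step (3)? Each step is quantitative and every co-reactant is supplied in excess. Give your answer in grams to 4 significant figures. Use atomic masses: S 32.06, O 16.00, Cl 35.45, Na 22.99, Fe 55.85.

511.7 g

M(Cl2) = 2(35.45) = 70.90 g/mol.
M(Na2SO4) = 2(22.99) + 32.06 + 4(16.00) = 142.04 g/mol.
n(Cl2) = 255.4 / 70.90 = 3.6023 mol.
Reaction (1): Cl2→FeCl3 ratio 3:2 ⇒ n(FeCl3) = 2.4015 mol.
Reaction (2): FeCl3→NaCl ratio 1:3 ⇒ n(NaCl) = 7.2045 mol.
Reaction (3): NaCl→Na2SO4 ratio 2:1 ⇒ n(Na2SO4) = 3.6023 mol.
Mass of Na2SO4 = 3.6023 × 142.04 = 511.66 g.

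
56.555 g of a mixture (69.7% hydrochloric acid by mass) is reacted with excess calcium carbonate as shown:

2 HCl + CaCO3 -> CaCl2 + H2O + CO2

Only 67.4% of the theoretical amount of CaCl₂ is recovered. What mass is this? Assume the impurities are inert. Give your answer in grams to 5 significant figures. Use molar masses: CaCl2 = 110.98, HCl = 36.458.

40.438 g

Pure HCl available = 56.555 g × 0.697 = 39.4188 g.
n(HCl) = 39.4188 g / 36.458 g/mol = 1.08121 mol.
From the equation the HCl:CaCl2 mole ratio is 2:1, so n(CaCl2) = 1.08121 × 1/2 = 0.540606 mol.
Mass of CaCl2 = 0.540606 mol × 110.98 g/mol = 59.9965 g.
Actual mass collected = 59.9965 g × 0.674 = 40.4376 g.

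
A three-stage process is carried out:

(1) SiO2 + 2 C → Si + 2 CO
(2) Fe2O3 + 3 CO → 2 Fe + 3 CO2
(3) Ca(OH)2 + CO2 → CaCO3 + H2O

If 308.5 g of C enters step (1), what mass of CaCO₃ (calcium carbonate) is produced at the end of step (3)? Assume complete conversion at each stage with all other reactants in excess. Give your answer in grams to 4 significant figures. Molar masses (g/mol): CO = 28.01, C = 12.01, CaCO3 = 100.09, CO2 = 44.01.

2571 g

n(C) = 308.5 / 12.01 = 25.687 mol.
Reaction (1): C→CO ratio 2:2 ⇒ n(CO) = 25.687 mol.
Reaction (2): CO→CO2 ratio 3:3 ⇒ n(CO2) = 25.687 mol.
Reaction (3): CO2→CaCO3 ratio 1:1 ⇒ n(CaCO3) = 25.687 mol.
Mass of CaCO3 = 25.687 × 100.09 = 2571.0 g.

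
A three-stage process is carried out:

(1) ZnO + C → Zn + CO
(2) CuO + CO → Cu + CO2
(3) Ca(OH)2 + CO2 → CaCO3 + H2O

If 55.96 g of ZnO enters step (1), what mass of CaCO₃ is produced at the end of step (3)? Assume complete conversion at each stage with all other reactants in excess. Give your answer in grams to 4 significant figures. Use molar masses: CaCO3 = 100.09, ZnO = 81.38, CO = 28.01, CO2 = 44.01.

n(ZnO) = 55.96 / 81.38 = 0.68764 mol.
Reaction (1): ZnO→CO ratio 1:1 ⇒ n(CO) = 0.68764 mol.
Reaction (2): CO→CO2 ratio 1:1 ⇒ n(CO2) = 0.68764 mol.
Reaction (3): CO2→CaCO3 ratio 1:1 ⇒ n(CaCO3) = 0.68764 mol.
Mass of CaCO3 = 0.68764 × 100.09 = 68.826 g.

68.83 g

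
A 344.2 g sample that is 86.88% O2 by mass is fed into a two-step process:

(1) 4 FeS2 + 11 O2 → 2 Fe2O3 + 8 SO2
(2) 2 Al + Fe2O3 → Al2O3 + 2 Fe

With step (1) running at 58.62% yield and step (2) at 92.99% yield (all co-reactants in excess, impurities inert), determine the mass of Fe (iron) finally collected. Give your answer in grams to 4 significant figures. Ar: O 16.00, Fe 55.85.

Pure O2 = 344.2 × 0.8688 = 299.04 g.
M(O2) = 2(16.00) = 32.00 g/mol.
M(Fe) = 55.85 g/mol.
n(O2) = 299.04 / 32.00 = 9.3450 mol.
Step 1 (O2:Fe2O3 = 11:2): theoretical n(Fe2O3) = 1.6991 mol; at 58.62% yield, n(Fe2O3) = 0.99601 mol.
Step 2 (Fe2O3:Fe = 1:2): theoretical n(Fe) = 1.9920 mol, so theoretical mass = 1.9920 × 55.85 = 111.25 g.
At 92.99% yield, actual mass of Fe = 111.25 × 0.9299 = 103.46 g.

103.5 g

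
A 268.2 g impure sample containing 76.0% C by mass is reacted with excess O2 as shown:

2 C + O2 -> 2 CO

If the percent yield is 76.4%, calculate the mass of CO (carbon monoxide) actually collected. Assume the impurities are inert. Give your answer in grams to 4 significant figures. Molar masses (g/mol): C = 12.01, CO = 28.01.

Pure C available = 268.2 g × 0.760 = 203.83 g.
n(C) = 203.83 g / 12.01 g/mol = 16.972 mol.
From the equation the C:CO mole ratio is 2:2, so n(CO) = 16.972 × 2/2 = 16.972 mol.
Mass of CO = 16.972 mol × 28.01 g/mol = 475.38 g.
Actual mass collected = 475.38 g × 0.764 = 363.19 g.

363.2 g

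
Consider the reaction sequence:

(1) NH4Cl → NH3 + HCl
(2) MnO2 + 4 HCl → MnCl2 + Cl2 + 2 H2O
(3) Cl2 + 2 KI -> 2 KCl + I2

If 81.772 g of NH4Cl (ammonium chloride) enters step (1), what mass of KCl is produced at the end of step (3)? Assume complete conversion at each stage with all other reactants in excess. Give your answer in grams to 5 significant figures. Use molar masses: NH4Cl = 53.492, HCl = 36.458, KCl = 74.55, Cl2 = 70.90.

56.981 g

n(NH4Cl) = 81.772 / 53.492 = 1.52868 mol.
Reaction (1): NH4Cl→HCl ratio 1:1 ⇒ n(HCl) = 1.52868 mol.
Reaction (2): HCl→Cl2 ratio 4:1 ⇒ n(Cl2) = 0.382169 mol.
Reaction (3): Cl2→KCl ratio 1:2 ⇒ n(KCl) = 0.764339 mol.
Mass of KCl = 0.764339 × 74.55 = 56.9814 g.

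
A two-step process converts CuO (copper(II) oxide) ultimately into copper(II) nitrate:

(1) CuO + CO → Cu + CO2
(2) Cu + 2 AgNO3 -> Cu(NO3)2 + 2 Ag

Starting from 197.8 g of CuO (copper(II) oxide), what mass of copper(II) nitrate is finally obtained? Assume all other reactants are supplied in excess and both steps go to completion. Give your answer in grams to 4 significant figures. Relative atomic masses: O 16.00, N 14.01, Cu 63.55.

M(CuO) = 63.55 + 16.00 = 79.55 g/mol.
M(Cu(NO3)2) = 63.55 + 2(14.01) + 6(16.00) = 187.57 g/mol.
n(CuO) = 197.80 / 79.55 = 2.4865 mol.
Step 1 gives a 1:1 ratio of CuO to Cu, so n(Cu) = 2.4865 mol.
In step 2 the Cu:Cu(NO3)2 ratio is 1:1, so n(Cu(NO3)2) = 2.4865 mol.
Mass of Cu(NO3)2 = 2.4865 × 187.57 = 466.39 g.

466.4 g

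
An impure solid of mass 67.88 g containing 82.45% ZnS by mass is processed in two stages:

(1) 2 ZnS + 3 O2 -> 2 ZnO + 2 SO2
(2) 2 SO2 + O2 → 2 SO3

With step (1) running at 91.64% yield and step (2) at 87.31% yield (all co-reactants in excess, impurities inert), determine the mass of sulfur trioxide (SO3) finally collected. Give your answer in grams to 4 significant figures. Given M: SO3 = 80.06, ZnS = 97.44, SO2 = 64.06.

36.79 g

Pure ZnS = 67.88 × 0.8245 = 55.967 g.
n(ZnS) = 55.967 / 97.44 = 0.57437 mol.
Step 1 (ZnS:SO2 = 2:2): theoretical n(SO2) = 0.57437 mol; at 91.64% yield, n(SO2) = 0.52636 mol.
Step 2 (SO2:SO3 = 2:2): theoretical n(SO3) = 0.52636 mol, so theoretical mass = 0.52636 × 80.06 = 42.140 g.
At 87.31% yield, actual mass of SO3 = 42.140 × 0.8731 = 36.793 g.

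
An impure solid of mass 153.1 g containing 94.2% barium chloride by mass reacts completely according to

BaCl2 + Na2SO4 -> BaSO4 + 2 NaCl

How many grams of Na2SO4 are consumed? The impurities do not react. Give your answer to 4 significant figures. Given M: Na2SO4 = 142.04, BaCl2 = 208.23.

Mass of pure BaCl2 = 153.1 g × 0.942 = 144.22 g.
n(BaCl2) = 144.22 g / 208.23 g/mol = 0.69260 mol.
From the equation the BaCl2:Na2SO4 mole ratio is 1:1, so n(Na2SO4) = 0.69260 × 1/1 = 0.69260 mol.
Mass of Na2SO4 = 0.69260 mol × 142.04 g/mol = 98.377 g.

98.38 g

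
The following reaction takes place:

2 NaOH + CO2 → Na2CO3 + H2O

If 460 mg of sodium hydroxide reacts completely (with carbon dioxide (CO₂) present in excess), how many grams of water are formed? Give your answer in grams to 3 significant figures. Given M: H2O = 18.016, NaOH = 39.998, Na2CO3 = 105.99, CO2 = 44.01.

Convert: 460 mg = 0.4600 g.
n(NaOH) = 0.4600 g / 39.998 g/mol = 0.01150 mol.
From the equation the NaOH:H2O mole ratio is 2:1, so n(H2O) = 0.01150 × 1/2 = 0.005750 mol.
Mass of H2O = 0.005750 mol × 18.016 g/mol = 0.1036 g.

0.104 g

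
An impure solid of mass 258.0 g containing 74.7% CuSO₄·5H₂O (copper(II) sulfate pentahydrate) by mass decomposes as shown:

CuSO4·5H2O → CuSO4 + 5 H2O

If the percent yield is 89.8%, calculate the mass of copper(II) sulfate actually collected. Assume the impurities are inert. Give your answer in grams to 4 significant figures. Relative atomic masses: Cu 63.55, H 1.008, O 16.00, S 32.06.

Pure CuSO4·5H2O available = 258.0 g × 0.747 = 192.73 g.
M(CuSO4·5H2O) = 63.55 + 32.06 + 9(16.00) + 10(1.008) = 249.69 g/mol.
M(CuSO4) = 63.55 + 32.06 + 4(16.00) = 159.61 g/mol.
n(CuSO4·5H2O) = 192.73 g / 249.69 g/mol = 0.77186 mol.
From the equation the CuSO4·5H2O:CuSO4 mole ratio is 1:1, so n(CuSO4) = 0.77186 × 1/1 = 0.77186 mol.
Mass of CuSO4 = 0.77186 mol × 159.61 g/mol = 123.20 g.
Actual mass collected = 123.20 g × 0.898 = 110.63 g.

110.6 g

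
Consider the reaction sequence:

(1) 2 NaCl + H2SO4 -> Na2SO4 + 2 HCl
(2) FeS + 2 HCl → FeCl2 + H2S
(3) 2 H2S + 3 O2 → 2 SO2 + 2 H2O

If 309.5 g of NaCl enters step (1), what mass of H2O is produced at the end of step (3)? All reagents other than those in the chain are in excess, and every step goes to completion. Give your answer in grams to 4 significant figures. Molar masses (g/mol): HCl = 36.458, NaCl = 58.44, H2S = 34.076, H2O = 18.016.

47.71 g

n(NaCl) = 309.5 / 58.44 = 5.2960 mol.
Reaction (1): NaCl→HCl ratio 2:2 ⇒ n(HCl) = 5.2960 mol.
Reaction (2): HCl→H2S ratio 2:1 ⇒ n(H2S) = 2.6480 mol.
Reaction (3): H2S→H2O ratio 2:2 ⇒ n(H2O) = 2.6480 mol.
Mass of H2O = 2.6480 × 18.016 = 47.707 g.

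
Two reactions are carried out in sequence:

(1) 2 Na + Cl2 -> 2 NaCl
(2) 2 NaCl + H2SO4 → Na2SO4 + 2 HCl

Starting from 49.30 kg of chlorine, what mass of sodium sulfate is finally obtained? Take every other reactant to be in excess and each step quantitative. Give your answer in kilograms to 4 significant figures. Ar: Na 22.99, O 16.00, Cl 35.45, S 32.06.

98.77 kg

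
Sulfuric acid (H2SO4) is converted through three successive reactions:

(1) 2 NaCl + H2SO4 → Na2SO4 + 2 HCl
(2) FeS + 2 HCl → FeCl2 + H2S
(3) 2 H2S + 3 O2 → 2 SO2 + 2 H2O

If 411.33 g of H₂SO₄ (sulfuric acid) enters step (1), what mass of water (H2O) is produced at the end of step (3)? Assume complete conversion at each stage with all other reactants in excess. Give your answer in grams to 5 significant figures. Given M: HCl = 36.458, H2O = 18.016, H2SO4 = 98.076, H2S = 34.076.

75.559 g

n(H2SO4) = 411.33 / 98.076 = 4.19399 mol.
Reaction (1): H2SO4→HCl ratio 1:2 ⇒ n(HCl) = 8.38798 mol.
Reaction (2): HCl→H2S ratio 2:1 ⇒ n(H2S) = 4.19399 mol.
Reaction (3): H2S→H2O ratio 2:2 ⇒ n(H2O) = 4.19399 mol.
Mass of H2O = 4.19399 × 18.016 = 75.5590 g.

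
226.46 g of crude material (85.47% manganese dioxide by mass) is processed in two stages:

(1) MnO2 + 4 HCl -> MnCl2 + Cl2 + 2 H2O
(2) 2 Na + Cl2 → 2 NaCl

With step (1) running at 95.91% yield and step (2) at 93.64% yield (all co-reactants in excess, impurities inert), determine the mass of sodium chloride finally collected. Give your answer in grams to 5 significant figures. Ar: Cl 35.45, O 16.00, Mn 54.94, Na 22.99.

233.70 g

Pure MnO2 = 226.46 × 0.8547 = 193.555 g.
M(MnO2) = 54.94 + 2(16.00) = 86.94 g/mol.
M(NaCl) = 22.99 + 35.45 = 58.44 g/mol.
n(MnO2) = 193.555 / 86.94 = 2.22631 mol.
Step 1 (MnO2:Cl2 = 1:1): theoretical n(Cl2) = 2.22631 mol; at 95.91% yield, n(Cl2) = 2.13525 mol.
Step 2 (Cl2:NaCl = 1:2): theoretical n(NaCl) = 4.27051 mol, so theoretical mass = 4.27051 × 58.44 = 249.568 g.
At 93.64% yield, actual mass of NaCl = 249.568 × 0.9364 = 233.696 g.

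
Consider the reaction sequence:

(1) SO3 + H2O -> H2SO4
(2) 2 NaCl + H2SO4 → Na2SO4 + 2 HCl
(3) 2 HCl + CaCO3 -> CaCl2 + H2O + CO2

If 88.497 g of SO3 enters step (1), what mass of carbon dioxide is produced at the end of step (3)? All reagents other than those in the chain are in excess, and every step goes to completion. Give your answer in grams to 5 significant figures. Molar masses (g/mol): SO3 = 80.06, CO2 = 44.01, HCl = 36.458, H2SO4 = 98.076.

48.648 g

n(SO3) = 88.497 / 80.06 = 1.10538 mol.
Reaction (1): SO3→H2SO4 ratio 1:1 ⇒ n(H2SO4) = 1.10538 mol.
Reaction (2): H2SO4→HCl ratio 1:2 ⇒ n(HCl) = 2.21077 mol.
Reaction (3): HCl→CO2 ratio 2:1 ⇒ n(CO2) = 1.10538 mol.
Mass of CO2 = 1.10538 × 44.01 = 48.6479 g.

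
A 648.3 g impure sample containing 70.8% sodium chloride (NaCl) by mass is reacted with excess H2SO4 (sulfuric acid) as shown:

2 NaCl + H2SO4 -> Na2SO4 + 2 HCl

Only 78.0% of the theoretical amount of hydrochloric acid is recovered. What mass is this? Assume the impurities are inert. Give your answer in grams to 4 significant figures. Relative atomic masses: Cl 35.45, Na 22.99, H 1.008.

223.4 g

Pure NaCl available = 648.3 g × 0.708 = 459.00 g.
M(NaCl) = 22.99 + 35.45 = 58.44 g/mol.
M(HCl) = 1.008 + 35.45 = 36.458 g/mol.
n(NaCl) = 459.00 g / 58.44 g/mol = 7.8541 mol.
From the equation the NaCl:HCl mole ratio is 2:2, so n(HCl) = 7.8541 × 2/2 = 7.8541 mol.
Mass of HCl = 7.8541 mol × 36.458 g/mol = 286.35 g.
Actual mass collected = 286.35 g × 0.780 = 223.35 g.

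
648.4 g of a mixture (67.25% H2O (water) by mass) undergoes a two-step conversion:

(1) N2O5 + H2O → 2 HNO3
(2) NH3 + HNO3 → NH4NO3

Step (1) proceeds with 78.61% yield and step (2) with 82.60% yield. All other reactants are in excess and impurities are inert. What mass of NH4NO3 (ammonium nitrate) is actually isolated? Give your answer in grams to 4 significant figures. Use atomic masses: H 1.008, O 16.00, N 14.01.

2516 g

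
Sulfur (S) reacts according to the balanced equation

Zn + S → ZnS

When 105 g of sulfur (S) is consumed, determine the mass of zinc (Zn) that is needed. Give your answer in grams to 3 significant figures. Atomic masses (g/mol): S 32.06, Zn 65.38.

214 g

M(S) = 32.06 g/mol.
M(Zn) = 65.38 g/mol.
n(S) = 105.0 g / 32.06 g/mol = 3.275 mol.
From the equation the S:Zn mole ratio is 1:1, so n(Zn) = 3.275 × 1/1 = 3.275 mol.
Mass of Zn = 3.275 mol × 65.38 g/mol = 214.1 g.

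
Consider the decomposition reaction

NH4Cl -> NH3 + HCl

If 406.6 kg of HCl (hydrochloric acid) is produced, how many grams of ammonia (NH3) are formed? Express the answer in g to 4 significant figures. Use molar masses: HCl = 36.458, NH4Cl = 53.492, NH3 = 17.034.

Convert: 406.6 kg = 406600 g.
n(HCl) = 406600 g / 36.458 g/mol = 11153 mol.
From the equation the HCl:NH3 mole ratio is 1:1, so n(NH3) = 11153 × 1/1 = 11153 mol.
Mass of NH3 = 11153 mol × 17.034 g/mol = 189970 g.

190000 g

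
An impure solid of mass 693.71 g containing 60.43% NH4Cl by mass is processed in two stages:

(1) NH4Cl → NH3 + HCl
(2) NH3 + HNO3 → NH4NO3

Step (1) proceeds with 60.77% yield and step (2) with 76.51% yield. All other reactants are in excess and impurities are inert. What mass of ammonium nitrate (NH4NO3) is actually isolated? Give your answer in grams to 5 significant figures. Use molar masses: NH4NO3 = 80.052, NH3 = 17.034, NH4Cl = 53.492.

291.69 g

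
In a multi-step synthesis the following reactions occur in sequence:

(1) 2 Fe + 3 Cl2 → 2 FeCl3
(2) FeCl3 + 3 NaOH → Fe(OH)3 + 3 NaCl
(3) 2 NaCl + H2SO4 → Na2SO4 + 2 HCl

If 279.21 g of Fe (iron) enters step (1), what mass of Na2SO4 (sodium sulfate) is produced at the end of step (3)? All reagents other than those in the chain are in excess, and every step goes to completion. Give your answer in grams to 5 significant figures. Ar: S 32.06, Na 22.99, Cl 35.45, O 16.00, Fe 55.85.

M(Fe) = 55.85 g/mol.
M(Na2SO4) = 2(22.99) + 32.06 + 4(16.00) = 142.04 g/mol.
n(Fe) = 279.21 / 55.85 = 4.99928 mol.
Reaction (1): Fe→FeCl3 ratio 2:2 ⇒ n(FeCl3) = 4.99928 mol.
Reaction (2): FeCl3→NaCl ratio 1:3 ⇒ n(NaCl) = 14.9979 mol.
Reaction (3): NaCl→Na2SO4 ratio 2:1 ⇒ n(Na2SO4) = 7.49893 mol.
Mass of Na2SO4 = 7.49893 × 142.04 = 1065.15 g.

1065.1 g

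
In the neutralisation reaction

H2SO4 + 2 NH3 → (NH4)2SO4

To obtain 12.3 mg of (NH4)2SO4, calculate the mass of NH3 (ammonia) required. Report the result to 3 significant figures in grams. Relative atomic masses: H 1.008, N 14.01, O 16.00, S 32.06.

0.00317 g

M((NH4)2SO4) = 2(14.01) + 8(1.008) + 32.06 + 4(16.00) = 132.144 g/mol.
M(NH3) = 14.01 + 3(1.008) = 17.034 g/mol.
Convert: 12.3 mg = 0.01230 g.
n((NH4)2SO4) = 0.01230 g / 132.144 g/mol = 9.308 × 10^-5 mol.
From the equation the (NH4)2SO4:NH3 mole ratio is 1:2, so n(NH3) = 9.308 × 10^-5 × 2/1 = 0.0001862 mol.
Mass of NH3 = 0.0001862 mol × 17.034 g/mol = 0.003171 g.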